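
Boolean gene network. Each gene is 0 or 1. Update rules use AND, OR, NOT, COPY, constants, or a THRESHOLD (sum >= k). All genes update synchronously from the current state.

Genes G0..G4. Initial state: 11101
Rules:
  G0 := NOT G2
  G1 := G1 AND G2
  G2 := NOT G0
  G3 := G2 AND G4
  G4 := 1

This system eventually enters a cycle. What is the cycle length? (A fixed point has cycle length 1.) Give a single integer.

Answer: 2

Derivation:
Step 0: 11101
Step 1: G0=NOT G2=NOT 1=0 G1=G1&G2=1&1=1 G2=NOT G0=NOT 1=0 G3=G2&G4=1&1=1 G4=1(const) -> 01011
Step 2: G0=NOT G2=NOT 0=1 G1=G1&G2=1&0=0 G2=NOT G0=NOT 0=1 G3=G2&G4=0&1=0 G4=1(const) -> 10101
Step 3: G0=NOT G2=NOT 1=0 G1=G1&G2=0&1=0 G2=NOT G0=NOT 1=0 G3=G2&G4=1&1=1 G4=1(const) -> 00011
Step 4: G0=NOT G2=NOT 0=1 G1=G1&G2=0&0=0 G2=NOT G0=NOT 0=1 G3=G2&G4=0&1=0 G4=1(const) -> 10101
State from step 4 equals state from step 2 -> cycle length 2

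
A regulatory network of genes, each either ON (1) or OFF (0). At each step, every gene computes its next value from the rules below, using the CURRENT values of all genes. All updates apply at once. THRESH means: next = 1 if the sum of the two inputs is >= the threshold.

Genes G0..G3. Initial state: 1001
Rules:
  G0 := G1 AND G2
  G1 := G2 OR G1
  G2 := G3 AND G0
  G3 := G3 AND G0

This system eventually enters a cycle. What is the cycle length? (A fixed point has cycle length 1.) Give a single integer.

Step 0: 1001
Step 1: G0=G1&G2=0&0=0 G1=G2|G1=0|0=0 G2=G3&G0=1&1=1 G3=G3&G0=1&1=1 -> 0011
Step 2: G0=G1&G2=0&1=0 G1=G2|G1=1|0=1 G2=G3&G0=1&0=0 G3=G3&G0=1&0=0 -> 0100
Step 3: G0=G1&G2=1&0=0 G1=G2|G1=0|1=1 G2=G3&G0=0&0=0 G3=G3&G0=0&0=0 -> 0100
State from step 3 equals state from step 2 -> cycle length 1

Answer: 1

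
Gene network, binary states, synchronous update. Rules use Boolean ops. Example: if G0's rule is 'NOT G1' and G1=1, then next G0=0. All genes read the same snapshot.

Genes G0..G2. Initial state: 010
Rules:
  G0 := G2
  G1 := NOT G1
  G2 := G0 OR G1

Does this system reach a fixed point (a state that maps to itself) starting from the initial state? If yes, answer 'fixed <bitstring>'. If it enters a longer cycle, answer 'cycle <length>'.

Answer: cycle 2

Derivation:
Step 0: 010
Step 1: G0=G2=0 G1=NOT G1=NOT 1=0 G2=G0|G1=0|1=1 -> 001
Step 2: G0=G2=1 G1=NOT G1=NOT 0=1 G2=G0|G1=0|0=0 -> 110
Step 3: G0=G2=0 G1=NOT G1=NOT 1=0 G2=G0|G1=1|1=1 -> 001
Cycle of length 2 starting at step 1 -> no fixed point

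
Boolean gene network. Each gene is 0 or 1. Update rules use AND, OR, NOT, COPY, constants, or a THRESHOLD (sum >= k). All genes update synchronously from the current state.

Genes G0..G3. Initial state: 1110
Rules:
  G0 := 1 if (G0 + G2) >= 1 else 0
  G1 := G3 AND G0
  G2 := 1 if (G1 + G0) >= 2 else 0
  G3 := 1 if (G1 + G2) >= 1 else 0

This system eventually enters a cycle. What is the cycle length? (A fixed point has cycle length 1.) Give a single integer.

Step 0: 1110
Step 1: G0=(1+1>=1)=1 G1=G3&G0=0&1=0 G2=(1+1>=2)=1 G3=(1+1>=1)=1 -> 1011
Step 2: G0=(1+1>=1)=1 G1=G3&G0=1&1=1 G2=(0+1>=2)=0 G3=(0+1>=1)=1 -> 1101
Step 3: G0=(1+0>=1)=1 G1=G3&G0=1&1=1 G2=(1+1>=2)=1 G3=(1+0>=1)=1 -> 1111
Step 4: G0=(1+1>=1)=1 G1=G3&G0=1&1=1 G2=(1+1>=2)=1 G3=(1+1>=1)=1 -> 1111
State from step 4 equals state from step 3 -> cycle length 1

Answer: 1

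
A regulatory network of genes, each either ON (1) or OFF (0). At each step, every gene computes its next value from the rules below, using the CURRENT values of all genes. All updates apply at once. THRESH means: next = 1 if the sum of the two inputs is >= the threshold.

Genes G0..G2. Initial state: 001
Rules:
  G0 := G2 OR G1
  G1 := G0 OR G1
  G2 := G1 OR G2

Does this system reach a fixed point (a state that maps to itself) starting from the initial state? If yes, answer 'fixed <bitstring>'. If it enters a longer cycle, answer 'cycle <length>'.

Step 0: 001
Step 1: G0=G2|G1=1|0=1 G1=G0|G1=0|0=0 G2=G1|G2=0|1=1 -> 101
Step 2: G0=G2|G1=1|0=1 G1=G0|G1=1|0=1 G2=G1|G2=0|1=1 -> 111
Step 3: G0=G2|G1=1|1=1 G1=G0|G1=1|1=1 G2=G1|G2=1|1=1 -> 111
Fixed point reached at step 2: 111

Answer: fixed 111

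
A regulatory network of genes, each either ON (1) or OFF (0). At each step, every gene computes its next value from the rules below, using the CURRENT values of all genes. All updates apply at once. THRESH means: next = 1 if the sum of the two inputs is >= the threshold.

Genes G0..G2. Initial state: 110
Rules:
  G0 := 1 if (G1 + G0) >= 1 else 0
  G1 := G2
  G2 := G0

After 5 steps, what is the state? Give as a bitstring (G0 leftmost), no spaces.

Step 1: G0=(1+1>=1)=1 G1=G2=0 G2=G0=1 -> 101
Step 2: G0=(0+1>=1)=1 G1=G2=1 G2=G0=1 -> 111
Step 3: G0=(1+1>=1)=1 G1=G2=1 G2=G0=1 -> 111
Step 4: G0=(1+1>=1)=1 G1=G2=1 G2=G0=1 -> 111
Step 5: G0=(1+1>=1)=1 G1=G2=1 G2=G0=1 -> 111

111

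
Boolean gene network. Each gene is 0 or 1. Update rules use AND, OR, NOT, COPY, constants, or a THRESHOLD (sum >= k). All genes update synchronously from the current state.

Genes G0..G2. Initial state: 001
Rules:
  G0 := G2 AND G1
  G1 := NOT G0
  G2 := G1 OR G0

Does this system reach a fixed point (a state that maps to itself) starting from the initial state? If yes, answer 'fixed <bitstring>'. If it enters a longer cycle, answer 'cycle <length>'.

Step 0: 001
Step 1: G0=G2&G1=1&0=0 G1=NOT G0=NOT 0=1 G2=G1|G0=0|0=0 -> 010
Step 2: G0=G2&G1=0&1=0 G1=NOT G0=NOT 0=1 G2=G1|G0=1|0=1 -> 011
Step 3: G0=G2&G1=1&1=1 G1=NOT G0=NOT 0=1 G2=G1|G0=1|0=1 -> 111
Step 4: G0=G2&G1=1&1=1 G1=NOT G0=NOT 1=0 G2=G1|G0=1|1=1 -> 101
Step 5: G0=G2&G1=1&0=0 G1=NOT G0=NOT 1=0 G2=G1|G0=0|1=1 -> 001
Cycle of length 5 starting at step 0 -> no fixed point

Answer: cycle 5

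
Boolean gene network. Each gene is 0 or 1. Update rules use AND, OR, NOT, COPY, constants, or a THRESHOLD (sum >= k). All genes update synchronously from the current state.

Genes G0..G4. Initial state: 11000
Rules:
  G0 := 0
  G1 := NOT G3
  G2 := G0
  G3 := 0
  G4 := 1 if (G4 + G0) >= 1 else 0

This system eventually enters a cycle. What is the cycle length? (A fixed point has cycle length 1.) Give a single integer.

Answer: 1

Derivation:
Step 0: 11000
Step 1: G0=0(const) G1=NOT G3=NOT 0=1 G2=G0=1 G3=0(const) G4=(0+1>=1)=1 -> 01101
Step 2: G0=0(const) G1=NOT G3=NOT 0=1 G2=G0=0 G3=0(const) G4=(1+0>=1)=1 -> 01001
Step 3: G0=0(const) G1=NOT G3=NOT 0=1 G2=G0=0 G3=0(const) G4=(1+0>=1)=1 -> 01001
State from step 3 equals state from step 2 -> cycle length 1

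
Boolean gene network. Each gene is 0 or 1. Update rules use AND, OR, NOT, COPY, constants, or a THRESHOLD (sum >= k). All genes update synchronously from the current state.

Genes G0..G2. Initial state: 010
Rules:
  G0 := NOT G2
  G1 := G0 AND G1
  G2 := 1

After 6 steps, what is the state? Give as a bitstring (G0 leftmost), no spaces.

Step 1: G0=NOT G2=NOT 0=1 G1=G0&G1=0&1=0 G2=1(const) -> 101
Step 2: G0=NOT G2=NOT 1=0 G1=G0&G1=1&0=0 G2=1(const) -> 001
Step 3: G0=NOT G2=NOT 1=0 G1=G0&G1=0&0=0 G2=1(const) -> 001
Step 4: G0=NOT G2=NOT 1=0 G1=G0&G1=0&0=0 G2=1(const) -> 001
Step 5: G0=NOT G2=NOT 1=0 G1=G0&G1=0&0=0 G2=1(const) -> 001
Step 6: G0=NOT G2=NOT 1=0 G1=G0&G1=0&0=0 G2=1(const) -> 001

001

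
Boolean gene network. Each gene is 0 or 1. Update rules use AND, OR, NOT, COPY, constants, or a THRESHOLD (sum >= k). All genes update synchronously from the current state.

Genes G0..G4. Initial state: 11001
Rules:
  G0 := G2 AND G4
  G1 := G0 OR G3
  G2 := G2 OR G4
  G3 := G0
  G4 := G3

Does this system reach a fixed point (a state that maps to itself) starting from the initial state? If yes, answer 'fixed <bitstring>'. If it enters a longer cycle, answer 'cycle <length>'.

Step 0: 11001
Step 1: G0=G2&G4=0&1=0 G1=G0|G3=1|0=1 G2=G2|G4=0|1=1 G3=G0=1 G4=G3=0 -> 01110
Step 2: G0=G2&G4=1&0=0 G1=G0|G3=0|1=1 G2=G2|G4=1|0=1 G3=G0=0 G4=G3=1 -> 01101
Step 3: G0=G2&G4=1&1=1 G1=G0|G3=0|0=0 G2=G2|G4=1|1=1 G3=G0=0 G4=G3=0 -> 10100
Step 4: G0=G2&G4=1&0=0 G1=G0|G3=1|0=1 G2=G2|G4=1|0=1 G3=G0=1 G4=G3=0 -> 01110
Cycle of length 3 starting at step 1 -> no fixed point

Answer: cycle 3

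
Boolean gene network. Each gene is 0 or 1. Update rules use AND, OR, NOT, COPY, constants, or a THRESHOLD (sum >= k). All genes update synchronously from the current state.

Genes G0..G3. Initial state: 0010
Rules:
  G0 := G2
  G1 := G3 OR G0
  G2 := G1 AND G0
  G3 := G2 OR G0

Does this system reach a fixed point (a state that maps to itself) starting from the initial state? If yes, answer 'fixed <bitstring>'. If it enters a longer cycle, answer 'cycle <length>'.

Answer: fixed 0000

Derivation:
Step 0: 0010
Step 1: G0=G2=1 G1=G3|G0=0|0=0 G2=G1&G0=0&0=0 G3=G2|G0=1|0=1 -> 1001
Step 2: G0=G2=0 G1=G3|G0=1|1=1 G2=G1&G0=0&1=0 G3=G2|G0=0|1=1 -> 0101
Step 3: G0=G2=0 G1=G3|G0=1|0=1 G2=G1&G0=1&0=0 G3=G2|G0=0|0=0 -> 0100
Step 4: G0=G2=0 G1=G3|G0=0|0=0 G2=G1&G0=1&0=0 G3=G2|G0=0|0=0 -> 0000
Step 5: G0=G2=0 G1=G3|G0=0|0=0 G2=G1&G0=0&0=0 G3=G2|G0=0|0=0 -> 0000
Fixed point reached at step 4: 0000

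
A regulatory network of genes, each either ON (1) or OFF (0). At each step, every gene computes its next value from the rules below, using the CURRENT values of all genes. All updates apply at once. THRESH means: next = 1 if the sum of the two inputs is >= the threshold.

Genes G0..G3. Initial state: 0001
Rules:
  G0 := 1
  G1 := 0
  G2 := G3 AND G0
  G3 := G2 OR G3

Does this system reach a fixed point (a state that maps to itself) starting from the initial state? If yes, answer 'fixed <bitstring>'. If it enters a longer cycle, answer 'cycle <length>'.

Step 0: 0001
Step 1: G0=1(const) G1=0(const) G2=G3&G0=1&0=0 G3=G2|G3=0|1=1 -> 1001
Step 2: G0=1(const) G1=0(const) G2=G3&G0=1&1=1 G3=G2|G3=0|1=1 -> 1011
Step 3: G0=1(const) G1=0(const) G2=G3&G0=1&1=1 G3=G2|G3=1|1=1 -> 1011
Fixed point reached at step 2: 1011

Answer: fixed 1011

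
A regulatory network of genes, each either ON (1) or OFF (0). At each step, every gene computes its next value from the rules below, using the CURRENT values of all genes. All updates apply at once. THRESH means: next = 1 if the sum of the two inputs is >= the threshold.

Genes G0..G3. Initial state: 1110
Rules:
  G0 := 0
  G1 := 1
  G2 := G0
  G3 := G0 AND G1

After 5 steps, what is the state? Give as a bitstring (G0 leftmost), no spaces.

Step 1: G0=0(const) G1=1(const) G2=G0=1 G3=G0&G1=1&1=1 -> 0111
Step 2: G0=0(const) G1=1(const) G2=G0=0 G3=G0&G1=0&1=0 -> 0100
Step 3: G0=0(const) G1=1(const) G2=G0=0 G3=G0&G1=0&1=0 -> 0100
Step 4: G0=0(const) G1=1(const) G2=G0=0 G3=G0&G1=0&1=0 -> 0100
Step 5: G0=0(const) G1=1(const) G2=G0=0 G3=G0&G1=0&1=0 -> 0100

0100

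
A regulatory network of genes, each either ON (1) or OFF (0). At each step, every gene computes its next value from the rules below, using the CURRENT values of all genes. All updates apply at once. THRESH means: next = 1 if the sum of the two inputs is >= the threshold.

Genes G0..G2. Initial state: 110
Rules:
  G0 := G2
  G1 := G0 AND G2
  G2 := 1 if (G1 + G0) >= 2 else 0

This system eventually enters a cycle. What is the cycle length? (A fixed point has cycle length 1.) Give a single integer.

Step 0: 110
Step 1: G0=G2=0 G1=G0&G2=1&0=0 G2=(1+1>=2)=1 -> 001
Step 2: G0=G2=1 G1=G0&G2=0&1=0 G2=(0+0>=2)=0 -> 100
Step 3: G0=G2=0 G1=G0&G2=1&0=0 G2=(0+1>=2)=0 -> 000
Step 4: G0=G2=0 G1=G0&G2=0&0=0 G2=(0+0>=2)=0 -> 000
State from step 4 equals state from step 3 -> cycle length 1

Answer: 1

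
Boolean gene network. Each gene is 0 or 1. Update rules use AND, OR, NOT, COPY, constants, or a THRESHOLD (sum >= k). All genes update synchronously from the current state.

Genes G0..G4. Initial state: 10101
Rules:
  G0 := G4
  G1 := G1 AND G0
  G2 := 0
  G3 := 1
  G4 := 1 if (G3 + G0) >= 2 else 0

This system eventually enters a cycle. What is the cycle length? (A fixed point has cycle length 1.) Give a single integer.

Step 0: 10101
Step 1: G0=G4=1 G1=G1&G0=0&1=0 G2=0(const) G3=1(const) G4=(0+1>=2)=0 -> 10010
Step 2: G0=G4=0 G1=G1&G0=0&1=0 G2=0(const) G3=1(const) G4=(1+1>=2)=1 -> 00011
Step 3: G0=G4=1 G1=G1&G0=0&0=0 G2=0(const) G3=1(const) G4=(1+0>=2)=0 -> 10010
State from step 3 equals state from step 1 -> cycle length 2

Answer: 2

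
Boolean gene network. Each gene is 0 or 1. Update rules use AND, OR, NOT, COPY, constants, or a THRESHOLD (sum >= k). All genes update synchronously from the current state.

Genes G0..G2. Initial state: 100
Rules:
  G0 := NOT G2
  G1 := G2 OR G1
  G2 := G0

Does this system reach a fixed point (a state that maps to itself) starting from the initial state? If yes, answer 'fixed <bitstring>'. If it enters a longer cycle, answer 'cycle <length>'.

Step 0: 100
Step 1: G0=NOT G2=NOT 0=1 G1=G2|G1=0|0=0 G2=G0=1 -> 101
Step 2: G0=NOT G2=NOT 1=0 G1=G2|G1=1|0=1 G2=G0=1 -> 011
Step 3: G0=NOT G2=NOT 1=0 G1=G2|G1=1|1=1 G2=G0=0 -> 010
Step 4: G0=NOT G2=NOT 0=1 G1=G2|G1=0|1=1 G2=G0=0 -> 110
Step 5: G0=NOT G2=NOT 0=1 G1=G2|G1=0|1=1 G2=G0=1 -> 111
Step 6: G0=NOT G2=NOT 1=0 G1=G2|G1=1|1=1 G2=G0=1 -> 011
Cycle of length 4 starting at step 2 -> no fixed point

Answer: cycle 4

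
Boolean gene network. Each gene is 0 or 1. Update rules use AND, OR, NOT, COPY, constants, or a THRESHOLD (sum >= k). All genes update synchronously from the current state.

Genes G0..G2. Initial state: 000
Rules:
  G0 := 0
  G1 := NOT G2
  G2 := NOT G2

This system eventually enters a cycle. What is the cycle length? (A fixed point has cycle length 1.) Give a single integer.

Answer: 2

Derivation:
Step 0: 000
Step 1: G0=0(const) G1=NOT G2=NOT 0=1 G2=NOT G2=NOT 0=1 -> 011
Step 2: G0=0(const) G1=NOT G2=NOT 1=0 G2=NOT G2=NOT 1=0 -> 000
State from step 2 equals state from step 0 -> cycle length 2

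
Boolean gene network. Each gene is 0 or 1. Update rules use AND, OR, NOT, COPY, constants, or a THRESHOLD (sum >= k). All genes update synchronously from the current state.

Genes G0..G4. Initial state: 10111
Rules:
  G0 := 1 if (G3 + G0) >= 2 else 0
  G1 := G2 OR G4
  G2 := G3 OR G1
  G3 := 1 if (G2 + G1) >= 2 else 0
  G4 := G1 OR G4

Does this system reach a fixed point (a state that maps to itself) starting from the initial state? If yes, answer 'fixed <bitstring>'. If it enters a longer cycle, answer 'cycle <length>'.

Step 0: 10111
Step 1: G0=(1+1>=2)=1 G1=G2|G4=1|1=1 G2=G3|G1=1|0=1 G3=(1+0>=2)=0 G4=G1|G4=0|1=1 -> 11101
Step 2: G0=(0+1>=2)=0 G1=G2|G4=1|1=1 G2=G3|G1=0|1=1 G3=(1+1>=2)=1 G4=G1|G4=1|1=1 -> 01111
Step 3: G0=(1+0>=2)=0 G1=G2|G4=1|1=1 G2=G3|G1=1|1=1 G3=(1+1>=2)=1 G4=G1|G4=1|1=1 -> 01111
Fixed point reached at step 2: 01111

Answer: fixed 01111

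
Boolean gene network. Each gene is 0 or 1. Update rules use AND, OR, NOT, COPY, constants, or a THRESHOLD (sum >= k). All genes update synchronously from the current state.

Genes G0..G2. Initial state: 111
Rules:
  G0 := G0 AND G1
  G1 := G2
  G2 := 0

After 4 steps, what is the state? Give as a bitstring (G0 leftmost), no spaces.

Step 1: G0=G0&G1=1&1=1 G1=G2=1 G2=0(const) -> 110
Step 2: G0=G0&G1=1&1=1 G1=G2=0 G2=0(const) -> 100
Step 3: G0=G0&G1=1&0=0 G1=G2=0 G2=0(const) -> 000
Step 4: G0=G0&G1=0&0=0 G1=G2=0 G2=0(const) -> 000

000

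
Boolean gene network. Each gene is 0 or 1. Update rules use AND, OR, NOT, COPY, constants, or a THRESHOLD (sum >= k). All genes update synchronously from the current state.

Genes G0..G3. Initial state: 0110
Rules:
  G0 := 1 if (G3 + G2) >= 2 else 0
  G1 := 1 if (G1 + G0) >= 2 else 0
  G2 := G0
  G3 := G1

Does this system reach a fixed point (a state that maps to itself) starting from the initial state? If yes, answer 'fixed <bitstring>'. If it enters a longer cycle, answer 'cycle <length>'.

Step 0: 0110
Step 1: G0=(0+1>=2)=0 G1=(1+0>=2)=0 G2=G0=0 G3=G1=1 -> 0001
Step 2: G0=(1+0>=2)=0 G1=(0+0>=2)=0 G2=G0=0 G3=G1=0 -> 0000
Step 3: G0=(0+0>=2)=0 G1=(0+0>=2)=0 G2=G0=0 G3=G1=0 -> 0000
Fixed point reached at step 2: 0000

Answer: fixed 0000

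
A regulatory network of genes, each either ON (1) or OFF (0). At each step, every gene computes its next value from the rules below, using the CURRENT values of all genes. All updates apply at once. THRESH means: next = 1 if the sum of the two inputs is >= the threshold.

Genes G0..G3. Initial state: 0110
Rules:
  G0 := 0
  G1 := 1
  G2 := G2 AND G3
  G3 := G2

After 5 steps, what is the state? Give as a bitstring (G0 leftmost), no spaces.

Step 1: G0=0(const) G1=1(const) G2=G2&G3=1&0=0 G3=G2=1 -> 0101
Step 2: G0=0(const) G1=1(const) G2=G2&G3=0&1=0 G3=G2=0 -> 0100
Step 3: G0=0(const) G1=1(const) G2=G2&G3=0&0=0 G3=G2=0 -> 0100
Step 4: G0=0(const) G1=1(const) G2=G2&G3=0&0=0 G3=G2=0 -> 0100
Step 5: G0=0(const) G1=1(const) G2=G2&G3=0&0=0 G3=G2=0 -> 0100

0100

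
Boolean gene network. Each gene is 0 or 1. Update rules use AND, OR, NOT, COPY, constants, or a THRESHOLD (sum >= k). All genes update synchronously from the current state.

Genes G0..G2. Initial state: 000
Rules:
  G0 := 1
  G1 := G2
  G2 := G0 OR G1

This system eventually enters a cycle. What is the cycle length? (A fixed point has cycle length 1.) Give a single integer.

Step 0: 000
Step 1: G0=1(const) G1=G2=0 G2=G0|G1=0|0=0 -> 100
Step 2: G0=1(const) G1=G2=0 G2=G0|G1=1|0=1 -> 101
Step 3: G0=1(const) G1=G2=1 G2=G0|G1=1|0=1 -> 111
Step 4: G0=1(const) G1=G2=1 G2=G0|G1=1|1=1 -> 111
State from step 4 equals state from step 3 -> cycle length 1

Answer: 1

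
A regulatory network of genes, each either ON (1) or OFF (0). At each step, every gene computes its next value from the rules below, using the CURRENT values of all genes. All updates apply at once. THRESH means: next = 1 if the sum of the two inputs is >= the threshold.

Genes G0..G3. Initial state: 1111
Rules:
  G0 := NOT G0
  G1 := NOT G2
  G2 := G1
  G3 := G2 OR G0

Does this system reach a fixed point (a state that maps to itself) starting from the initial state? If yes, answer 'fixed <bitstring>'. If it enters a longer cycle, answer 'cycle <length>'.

Step 0: 1111
Step 1: G0=NOT G0=NOT 1=0 G1=NOT G2=NOT 1=0 G2=G1=1 G3=G2|G0=1|1=1 -> 0011
Step 2: G0=NOT G0=NOT 0=1 G1=NOT G2=NOT 1=0 G2=G1=0 G3=G2|G0=1|0=1 -> 1001
Step 3: G0=NOT G0=NOT 1=0 G1=NOT G2=NOT 0=1 G2=G1=0 G3=G2|G0=0|1=1 -> 0101
Step 4: G0=NOT G0=NOT 0=1 G1=NOT G2=NOT 0=1 G2=G1=1 G3=G2|G0=0|0=0 -> 1110
Step 5: G0=NOT G0=NOT 1=0 G1=NOT G2=NOT 1=0 G2=G1=1 G3=G2|G0=1|1=1 -> 0011
Cycle of length 4 starting at step 1 -> no fixed point

Answer: cycle 4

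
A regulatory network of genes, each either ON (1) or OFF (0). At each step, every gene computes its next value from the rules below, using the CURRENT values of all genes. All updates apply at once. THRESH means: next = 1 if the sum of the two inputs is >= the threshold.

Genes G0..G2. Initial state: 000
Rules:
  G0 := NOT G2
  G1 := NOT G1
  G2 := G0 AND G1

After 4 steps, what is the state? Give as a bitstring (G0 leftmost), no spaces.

Step 1: G0=NOT G2=NOT 0=1 G1=NOT G1=NOT 0=1 G2=G0&G1=0&0=0 -> 110
Step 2: G0=NOT G2=NOT 0=1 G1=NOT G1=NOT 1=0 G2=G0&G1=1&1=1 -> 101
Step 3: G0=NOT G2=NOT 1=0 G1=NOT G1=NOT 0=1 G2=G0&G1=1&0=0 -> 010
Step 4: G0=NOT G2=NOT 0=1 G1=NOT G1=NOT 1=0 G2=G0&G1=0&1=0 -> 100

100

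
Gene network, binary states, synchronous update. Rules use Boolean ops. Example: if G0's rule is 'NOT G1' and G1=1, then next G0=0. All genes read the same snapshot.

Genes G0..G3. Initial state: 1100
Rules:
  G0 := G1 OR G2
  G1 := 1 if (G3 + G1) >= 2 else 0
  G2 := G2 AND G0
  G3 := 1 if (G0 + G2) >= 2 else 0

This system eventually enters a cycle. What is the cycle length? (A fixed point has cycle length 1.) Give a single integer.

Answer: 1

Derivation:
Step 0: 1100
Step 1: G0=G1|G2=1|0=1 G1=(0+1>=2)=0 G2=G2&G0=0&1=0 G3=(1+0>=2)=0 -> 1000
Step 2: G0=G1|G2=0|0=0 G1=(0+0>=2)=0 G2=G2&G0=0&1=0 G3=(1+0>=2)=0 -> 0000
Step 3: G0=G1|G2=0|0=0 G1=(0+0>=2)=0 G2=G2&G0=0&0=0 G3=(0+0>=2)=0 -> 0000
State from step 3 equals state from step 2 -> cycle length 1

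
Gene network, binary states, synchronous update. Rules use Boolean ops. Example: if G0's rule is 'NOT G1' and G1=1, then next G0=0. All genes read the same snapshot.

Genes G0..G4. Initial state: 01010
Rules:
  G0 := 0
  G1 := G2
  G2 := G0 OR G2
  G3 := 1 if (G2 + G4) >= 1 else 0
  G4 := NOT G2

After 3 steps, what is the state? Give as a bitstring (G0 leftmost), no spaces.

Step 1: G0=0(const) G1=G2=0 G2=G0|G2=0|0=0 G3=(0+0>=1)=0 G4=NOT G2=NOT 0=1 -> 00001
Step 2: G0=0(const) G1=G2=0 G2=G0|G2=0|0=0 G3=(0+1>=1)=1 G4=NOT G2=NOT 0=1 -> 00011
Step 3: G0=0(const) G1=G2=0 G2=G0|G2=0|0=0 G3=(0+1>=1)=1 G4=NOT G2=NOT 0=1 -> 00011

00011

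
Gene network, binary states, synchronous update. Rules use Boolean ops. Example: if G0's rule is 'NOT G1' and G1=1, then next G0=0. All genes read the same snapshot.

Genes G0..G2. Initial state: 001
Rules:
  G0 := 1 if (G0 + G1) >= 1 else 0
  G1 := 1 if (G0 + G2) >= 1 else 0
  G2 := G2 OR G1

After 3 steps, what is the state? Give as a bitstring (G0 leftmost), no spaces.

Step 1: G0=(0+0>=1)=0 G1=(0+1>=1)=1 G2=G2|G1=1|0=1 -> 011
Step 2: G0=(0+1>=1)=1 G1=(0+1>=1)=1 G2=G2|G1=1|1=1 -> 111
Step 3: G0=(1+1>=1)=1 G1=(1+1>=1)=1 G2=G2|G1=1|1=1 -> 111

111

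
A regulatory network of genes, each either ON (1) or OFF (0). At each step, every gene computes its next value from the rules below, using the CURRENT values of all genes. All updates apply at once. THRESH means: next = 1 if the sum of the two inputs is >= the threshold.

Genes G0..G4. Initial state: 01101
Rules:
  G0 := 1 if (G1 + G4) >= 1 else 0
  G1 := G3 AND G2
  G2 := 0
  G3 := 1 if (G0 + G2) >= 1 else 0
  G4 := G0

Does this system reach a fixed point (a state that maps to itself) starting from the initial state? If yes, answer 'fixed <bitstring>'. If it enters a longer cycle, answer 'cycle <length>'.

Step 0: 01101
Step 1: G0=(1+1>=1)=1 G1=G3&G2=0&1=0 G2=0(const) G3=(0+1>=1)=1 G4=G0=0 -> 10010
Step 2: G0=(0+0>=1)=0 G1=G3&G2=1&0=0 G2=0(const) G3=(1+0>=1)=1 G4=G0=1 -> 00011
Step 3: G0=(0+1>=1)=1 G1=G3&G2=1&0=0 G2=0(const) G3=(0+0>=1)=0 G4=G0=0 -> 10000
Step 4: G0=(0+0>=1)=0 G1=G3&G2=0&0=0 G2=0(const) G3=(1+0>=1)=1 G4=G0=1 -> 00011
Cycle of length 2 starting at step 2 -> no fixed point

Answer: cycle 2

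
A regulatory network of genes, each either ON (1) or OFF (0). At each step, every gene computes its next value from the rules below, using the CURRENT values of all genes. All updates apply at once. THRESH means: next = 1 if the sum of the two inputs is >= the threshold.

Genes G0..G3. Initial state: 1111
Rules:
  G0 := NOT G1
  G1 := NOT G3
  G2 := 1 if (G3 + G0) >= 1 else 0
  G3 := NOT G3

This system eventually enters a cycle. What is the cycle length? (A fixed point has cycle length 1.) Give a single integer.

Step 0: 1111
Step 1: G0=NOT G1=NOT 1=0 G1=NOT G3=NOT 1=0 G2=(1+1>=1)=1 G3=NOT G3=NOT 1=0 -> 0010
Step 2: G0=NOT G1=NOT 0=1 G1=NOT G3=NOT 0=1 G2=(0+0>=1)=0 G3=NOT G3=NOT 0=1 -> 1101
Step 3: G0=NOT G1=NOT 1=0 G1=NOT G3=NOT 1=0 G2=(1+1>=1)=1 G3=NOT G3=NOT 1=0 -> 0010
State from step 3 equals state from step 1 -> cycle length 2

Answer: 2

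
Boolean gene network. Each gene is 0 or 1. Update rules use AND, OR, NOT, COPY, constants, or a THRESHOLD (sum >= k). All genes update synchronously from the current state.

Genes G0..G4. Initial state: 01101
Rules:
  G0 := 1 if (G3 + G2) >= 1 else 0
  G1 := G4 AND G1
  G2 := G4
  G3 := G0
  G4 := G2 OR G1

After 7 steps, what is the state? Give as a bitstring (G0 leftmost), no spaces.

Step 1: G0=(0+1>=1)=1 G1=G4&G1=1&1=1 G2=G4=1 G3=G0=0 G4=G2|G1=1|1=1 -> 11101
Step 2: G0=(0+1>=1)=1 G1=G4&G1=1&1=1 G2=G4=1 G3=G0=1 G4=G2|G1=1|1=1 -> 11111
Step 3: G0=(1+1>=1)=1 G1=G4&G1=1&1=1 G2=G4=1 G3=G0=1 G4=G2|G1=1|1=1 -> 11111
Step 4: G0=(1+1>=1)=1 G1=G4&G1=1&1=1 G2=G4=1 G3=G0=1 G4=G2|G1=1|1=1 -> 11111
Step 5: G0=(1+1>=1)=1 G1=G4&G1=1&1=1 G2=G4=1 G3=G0=1 G4=G2|G1=1|1=1 -> 11111
Step 6: G0=(1+1>=1)=1 G1=G4&G1=1&1=1 G2=G4=1 G3=G0=1 G4=G2|G1=1|1=1 -> 11111
Step 7: G0=(1+1>=1)=1 G1=G4&G1=1&1=1 G2=G4=1 G3=G0=1 G4=G2|G1=1|1=1 -> 11111

11111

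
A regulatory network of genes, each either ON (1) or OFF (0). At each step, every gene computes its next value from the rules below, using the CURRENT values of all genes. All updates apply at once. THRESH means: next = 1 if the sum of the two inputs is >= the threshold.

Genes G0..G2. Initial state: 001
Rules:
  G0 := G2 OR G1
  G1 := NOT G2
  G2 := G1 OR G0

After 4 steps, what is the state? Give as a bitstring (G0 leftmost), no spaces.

Step 1: G0=G2|G1=1|0=1 G1=NOT G2=NOT 1=0 G2=G1|G0=0|0=0 -> 100
Step 2: G0=G2|G1=0|0=0 G1=NOT G2=NOT 0=1 G2=G1|G0=0|1=1 -> 011
Step 3: G0=G2|G1=1|1=1 G1=NOT G2=NOT 1=0 G2=G1|G0=1|0=1 -> 101
Step 4: G0=G2|G1=1|0=1 G1=NOT G2=NOT 1=0 G2=G1|G0=0|1=1 -> 101

101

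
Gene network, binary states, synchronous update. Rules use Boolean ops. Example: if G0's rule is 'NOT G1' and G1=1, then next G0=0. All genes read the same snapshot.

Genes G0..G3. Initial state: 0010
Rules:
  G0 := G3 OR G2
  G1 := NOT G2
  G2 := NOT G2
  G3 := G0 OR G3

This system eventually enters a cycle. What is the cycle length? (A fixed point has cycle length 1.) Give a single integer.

Answer: 2

Derivation:
Step 0: 0010
Step 1: G0=G3|G2=0|1=1 G1=NOT G2=NOT 1=0 G2=NOT G2=NOT 1=0 G3=G0|G3=0|0=0 -> 1000
Step 2: G0=G3|G2=0|0=0 G1=NOT G2=NOT 0=1 G2=NOT G2=NOT 0=1 G3=G0|G3=1|0=1 -> 0111
Step 3: G0=G3|G2=1|1=1 G1=NOT G2=NOT 1=0 G2=NOT G2=NOT 1=0 G3=G0|G3=0|1=1 -> 1001
Step 4: G0=G3|G2=1|0=1 G1=NOT G2=NOT 0=1 G2=NOT G2=NOT 0=1 G3=G0|G3=1|1=1 -> 1111
Step 5: G0=G3|G2=1|1=1 G1=NOT G2=NOT 1=0 G2=NOT G2=NOT 1=0 G3=G0|G3=1|1=1 -> 1001
State from step 5 equals state from step 3 -> cycle length 2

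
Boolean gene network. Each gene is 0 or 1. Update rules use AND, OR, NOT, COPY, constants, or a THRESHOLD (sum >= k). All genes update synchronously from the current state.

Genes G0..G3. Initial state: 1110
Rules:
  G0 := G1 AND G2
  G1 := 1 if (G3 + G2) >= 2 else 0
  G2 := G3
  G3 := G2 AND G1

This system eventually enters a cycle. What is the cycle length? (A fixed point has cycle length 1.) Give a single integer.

Answer: 1

Derivation:
Step 0: 1110
Step 1: G0=G1&G2=1&1=1 G1=(0+1>=2)=0 G2=G3=0 G3=G2&G1=1&1=1 -> 1001
Step 2: G0=G1&G2=0&0=0 G1=(1+0>=2)=0 G2=G3=1 G3=G2&G1=0&0=0 -> 0010
Step 3: G0=G1&G2=0&1=0 G1=(0+1>=2)=0 G2=G3=0 G3=G2&G1=1&0=0 -> 0000
Step 4: G0=G1&G2=0&0=0 G1=(0+0>=2)=0 G2=G3=0 G3=G2&G1=0&0=0 -> 0000
State from step 4 equals state from step 3 -> cycle length 1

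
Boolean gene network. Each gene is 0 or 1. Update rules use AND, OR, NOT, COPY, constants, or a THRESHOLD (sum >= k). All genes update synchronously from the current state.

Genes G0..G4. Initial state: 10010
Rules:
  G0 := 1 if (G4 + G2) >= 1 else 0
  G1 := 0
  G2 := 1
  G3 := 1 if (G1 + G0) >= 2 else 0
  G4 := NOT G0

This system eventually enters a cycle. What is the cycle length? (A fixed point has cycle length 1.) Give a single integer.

Step 0: 10010
Step 1: G0=(0+0>=1)=0 G1=0(const) G2=1(const) G3=(0+1>=2)=0 G4=NOT G0=NOT 1=0 -> 00100
Step 2: G0=(0+1>=1)=1 G1=0(const) G2=1(const) G3=(0+0>=2)=0 G4=NOT G0=NOT 0=1 -> 10101
Step 3: G0=(1+1>=1)=1 G1=0(const) G2=1(const) G3=(0+1>=2)=0 G4=NOT G0=NOT 1=0 -> 10100
Step 4: G0=(0+1>=1)=1 G1=0(const) G2=1(const) G3=(0+1>=2)=0 G4=NOT G0=NOT 1=0 -> 10100
State from step 4 equals state from step 3 -> cycle length 1

Answer: 1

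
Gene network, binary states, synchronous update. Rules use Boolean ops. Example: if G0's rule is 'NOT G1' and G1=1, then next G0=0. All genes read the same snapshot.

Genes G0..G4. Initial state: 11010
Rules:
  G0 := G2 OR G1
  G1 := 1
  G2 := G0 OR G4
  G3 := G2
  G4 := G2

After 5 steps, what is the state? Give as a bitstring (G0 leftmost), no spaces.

Step 1: G0=G2|G1=0|1=1 G1=1(const) G2=G0|G4=1|0=1 G3=G2=0 G4=G2=0 -> 11100
Step 2: G0=G2|G1=1|1=1 G1=1(const) G2=G0|G4=1|0=1 G3=G2=1 G4=G2=1 -> 11111
Step 3: G0=G2|G1=1|1=1 G1=1(const) G2=G0|G4=1|1=1 G3=G2=1 G4=G2=1 -> 11111
Step 4: G0=G2|G1=1|1=1 G1=1(const) G2=G0|G4=1|1=1 G3=G2=1 G4=G2=1 -> 11111
Step 5: G0=G2|G1=1|1=1 G1=1(const) G2=G0|G4=1|1=1 G3=G2=1 G4=G2=1 -> 11111

11111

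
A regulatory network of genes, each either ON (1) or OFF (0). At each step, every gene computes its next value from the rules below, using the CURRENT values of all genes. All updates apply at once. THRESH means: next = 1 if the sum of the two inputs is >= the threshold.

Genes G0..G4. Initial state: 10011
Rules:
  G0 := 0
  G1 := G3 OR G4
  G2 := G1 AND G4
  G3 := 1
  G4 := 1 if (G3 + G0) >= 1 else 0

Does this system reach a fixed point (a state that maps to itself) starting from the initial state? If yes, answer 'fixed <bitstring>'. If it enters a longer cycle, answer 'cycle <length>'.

Step 0: 10011
Step 1: G0=0(const) G1=G3|G4=1|1=1 G2=G1&G4=0&1=0 G3=1(const) G4=(1+1>=1)=1 -> 01011
Step 2: G0=0(const) G1=G3|G4=1|1=1 G2=G1&G4=1&1=1 G3=1(const) G4=(1+0>=1)=1 -> 01111
Step 3: G0=0(const) G1=G3|G4=1|1=1 G2=G1&G4=1&1=1 G3=1(const) G4=(1+0>=1)=1 -> 01111
Fixed point reached at step 2: 01111

Answer: fixed 01111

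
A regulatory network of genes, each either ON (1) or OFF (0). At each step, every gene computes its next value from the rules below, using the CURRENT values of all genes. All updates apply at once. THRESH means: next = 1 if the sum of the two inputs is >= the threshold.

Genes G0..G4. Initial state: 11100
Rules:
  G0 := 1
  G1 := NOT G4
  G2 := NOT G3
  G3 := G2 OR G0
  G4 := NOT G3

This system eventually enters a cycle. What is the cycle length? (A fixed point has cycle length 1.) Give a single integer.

Answer: 1

Derivation:
Step 0: 11100
Step 1: G0=1(const) G1=NOT G4=NOT 0=1 G2=NOT G3=NOT 0=1 G3=G2|G0=1|1=1 G4=NOT G3=NOT 0=1 -> 11111
Step 2: G0=1(const) G1=NOT G4=NOT 1=0 G2=NOT G3=NOT 1=0 G3=G2|G0=1|1=1 G4=NOT G3=NOT 1=0 -> 10010
Step 3: G0=1(const) G1=NOT G4=NOT 0=1 G2=NOT G3=NOT 1=0 G3=G2|G0=0|1=1 G4=NOT G3=NOT 1=0 -> 11010
Step 4: G0=1(const) G1=NOT G4=NOT 0=1 G2=NOT G3=NOT 1=0 G3=G2|G0=0|1=1 G4=NOT G3=NOT 1=0 -> 11010
State from step 4 equals state from step 3 -> cycle length 1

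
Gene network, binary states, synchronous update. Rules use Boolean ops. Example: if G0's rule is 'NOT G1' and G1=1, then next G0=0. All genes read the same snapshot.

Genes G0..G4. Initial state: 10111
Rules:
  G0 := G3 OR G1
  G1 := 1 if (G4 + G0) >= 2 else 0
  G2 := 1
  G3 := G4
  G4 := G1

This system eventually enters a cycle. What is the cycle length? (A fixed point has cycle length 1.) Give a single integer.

Step 0: 10111
Step 1: G0=G3|G1=1|0=1 G1=(1+1>=2)=1 G2=1(const) G3=G4=1 G4=G1=0 -> 11110
Step 2: G0=G3|G1=1|1=1 G1=(0+1>=2)=0 G2=1(const) G3=G4=0 G4=G1=1 -> 10101
Step 3: G0=G3|G1=0|0=0 G1=(1+1>=2)=1 G2=1(const) G3=G4=1 G4=G1=0 -> 01110
Step 4: G0=G3|G1=1|1=1 G1=(0+0>=2)=0 G2=1(const) G3=G4=0 G4=G1=1 -> 10101
State from step 4 equals state from step 2 -> cycle length 2

Answer: 2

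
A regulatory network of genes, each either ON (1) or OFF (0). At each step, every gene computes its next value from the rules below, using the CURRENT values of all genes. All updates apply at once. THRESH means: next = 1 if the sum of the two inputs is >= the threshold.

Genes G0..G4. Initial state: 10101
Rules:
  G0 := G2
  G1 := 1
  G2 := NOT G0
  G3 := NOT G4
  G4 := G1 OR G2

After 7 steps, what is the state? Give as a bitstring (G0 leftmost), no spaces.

Step 1: G0=G2=1 G1=1(const) G2=NOT G0=NOT 1=0 G3=NOT G4=NOT 1=0 G4=G1|G2=0|1=1 -> 11001
Step 2: G0=G2=0 G1=1(const) G2=NOT G0=NOT 1=0 G3=NOT G4=NOT 1=0 G4=G1|G2=1|0=1 -> 01001
Step 3: G0=G2=0 G1=1(const) G2=NOT G0=NOT 0=1 G3=NOT G4=NOT 1=0 G4=G1|G2=1|0=1 -> 01101
Step 4: G0=G2=1 G1=1(const) G2=NOT G0=NOT 0=1 G3=NOT G4=NOT 1=0 G4=G1|G2=1|1=1 -> 11101
Step 5: G0=G2=1 G1=1(const) G2=NOT G0=NOT 1=0 G3=NOT G4=NOT 1=0 G4=G1|G2=1|1=1 -> 11001
Step 6: G0=G2=0 G1=1(const) G2=NOT G0=NOT 1=0 G3=NOT G4=NOT 1=0 G4=G1|G2=1|0=1 -> 01001
Step 7: G0=G2=0 G1=1(const) G2=NOT G0=NOT 0=1 G3=NOT G4=NOT 1=0 G4=G1|G2=1|0=1 -> 01101

01101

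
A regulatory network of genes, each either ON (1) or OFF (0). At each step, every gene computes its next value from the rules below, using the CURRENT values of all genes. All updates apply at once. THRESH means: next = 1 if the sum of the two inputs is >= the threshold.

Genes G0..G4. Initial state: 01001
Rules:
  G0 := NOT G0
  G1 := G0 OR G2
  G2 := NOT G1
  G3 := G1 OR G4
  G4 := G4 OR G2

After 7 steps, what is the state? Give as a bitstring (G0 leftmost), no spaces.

Step 1: G0=NOT G0=NOT 0=1 G1=G0|G2=0|0=0 G2=NOT G1=NOT 1=0 G3=G1|G4=1|1=1 G4=G4|G2=1|0=1 -> 10011
Step 2: G0=NOT G0=NOT 1=0 G1=G0|G2=1|0=1 G2=NOT G1=NOT 0=1 G3=G1|G4=0|1=1 G4=G4|G2=1|0=1 -> 01111
Step 3: G0=NOT G0=NOT 0=1 G1=G0|G2=0|1=1 G2=NOT G1=NOT 1=0 G3=G1|G4=1|1=1 G4=G4|G2=1|1=1 -> 11011
Step 4: G0=NOT G0=NOT 1=0 G1=G0|G2=1|0=1 G2=NOT G1=NOT 1=0 G3=G1|G4=1|1=1 G4=G4|G2=1|0=1 -> 01011
Step 5: G0=NOT G0=NOT 0=1 G1=G0|G2=0|0=0 G2=NOT G1=NOT 1=0 G3=G1|G4=1|1=1 G4=G4|G2=1|0=1 -> 10011
Step 6: G0=NOT G0=NOT 1=0 G1=G0|G2=1|0=1 G2=NOT G1=NOT 0=1 G3=G1|G4=0|1=1 G4=G4|G2=1|0=1 -> 01111
Step 7: G0=NOT G0=NOT 0=1 G1=G0|G2=0|1=1 G2=NOT G1=NOT 1=0 G3=G1|G4=1|1=1 G4=G4|G2=1|1=1 -> 11011

11011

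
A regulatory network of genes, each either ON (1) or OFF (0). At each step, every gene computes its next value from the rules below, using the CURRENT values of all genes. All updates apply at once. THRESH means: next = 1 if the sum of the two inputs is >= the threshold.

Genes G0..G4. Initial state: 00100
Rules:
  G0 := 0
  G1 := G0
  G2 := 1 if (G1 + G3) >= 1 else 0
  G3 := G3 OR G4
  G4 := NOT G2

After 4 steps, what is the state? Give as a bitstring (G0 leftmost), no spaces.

Step 1: G0=0(const) G1=G0=0 G2=(0+0>=1)=0 G3=G3|G4=0|0=0 G4=NOT G2=NOT 1=0 -> 00000
Step 2: G0=0(const) G1=G0=0 G2=(0+0>=1)=0 G3=G3|G4=0|0=0 G4=NOT G2=NOT 0=1 -> 00001
Step 3: G0=0(const) G1=G0=0 G2=(0+0>=1)=0 G3=G3|G4=0|1=1 G4=NOT G2=NOT 0=1 -> 00011
Step 4: G0=0(const) G1=G0=0 G2=(0+1>=1)=1 G3=G3|G4=1|1=1 G4=NOT G2=NOT 0=1 -> 00111

00111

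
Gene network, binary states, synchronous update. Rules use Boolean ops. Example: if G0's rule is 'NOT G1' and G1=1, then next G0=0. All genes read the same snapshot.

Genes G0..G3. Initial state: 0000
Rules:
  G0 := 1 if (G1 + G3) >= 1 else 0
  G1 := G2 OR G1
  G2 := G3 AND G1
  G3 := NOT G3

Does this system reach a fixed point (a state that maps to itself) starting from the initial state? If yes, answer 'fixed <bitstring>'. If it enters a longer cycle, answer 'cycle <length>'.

Step 0: 0000
Step 1: G0=(0+0>=1)=0 G1=G2|G1=0|0=0 G2=G3&G1=0&0=0 G3=NOT G3=NOT 0=1 -> 0001
Step 2: G0=(0+1>=1)=1 G1=G2|G1=0|0=0 G2=G3&G1=1&0=0 G3=NOT G3=NOT 1=0 -> 1000
Step 3: G0=(0+0>=1)=0 G1=G2|G1=0|0=0 G2=G3&G1=0&0=0 G3=NOT G3=NOT 0=1 -> 0001
Cycle of length 2 starting at step 1 -> no fixed point

Answer: cycle 2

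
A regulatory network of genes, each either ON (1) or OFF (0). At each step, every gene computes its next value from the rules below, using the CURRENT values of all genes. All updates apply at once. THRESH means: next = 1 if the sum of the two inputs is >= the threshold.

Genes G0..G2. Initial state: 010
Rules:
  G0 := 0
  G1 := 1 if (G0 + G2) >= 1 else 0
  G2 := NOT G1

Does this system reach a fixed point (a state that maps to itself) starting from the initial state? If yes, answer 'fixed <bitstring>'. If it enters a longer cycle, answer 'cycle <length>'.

Answer: cycle 4

Derivation:
Step 0: 010
Step 1: G0=0(const) G1=(0+0>=1)=0 G2=NOT G1=NOT 1=0 -> 000
Step 2: G0=0(const) G1=(0+0>=1)=0 G2=NOT G1=NOT 0=1 -> 001
Step 3: G0=0(const) G1=(0+1>=1)=1 G2=NOT G1=NOT 0=1 -> 011
Step 4: G0=0(const) G1=(0+1>=1)=1 G2=NOT G1=NOT 1=0 -> 010
Cycle of length 4 starting at step 0 -> no fixed point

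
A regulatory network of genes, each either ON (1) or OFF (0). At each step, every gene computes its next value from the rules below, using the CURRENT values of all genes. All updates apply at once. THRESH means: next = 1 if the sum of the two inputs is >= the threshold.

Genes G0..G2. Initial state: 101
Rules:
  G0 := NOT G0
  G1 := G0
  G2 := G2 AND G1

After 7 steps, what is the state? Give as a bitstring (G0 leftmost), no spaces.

Step 1: G0=NOT G0=NOT 1=0 G1=G0=1 G2=G2&G1=1&0=0 -> 010
Step 2: G0=NOT G0=NOT 0=1 G1=G0=0 G2=G2&G1=0&1=0 -> 100
Step 3: G0=NOT G0=NOT 1=0 G1=G0=1 G2=G2&G1=0&0=0 -> 010
Step 4: G0=NOT G0=NOT 0=1 G1=G0=0 G2=G2&G1=0&1=0 -> 100
Step 5: G0=NOT G0=NOT 1=0 G1=G0=1 G2=G2&G1=0&0=0 -> 010
Step 6: G0=NOT G0=NOT 0=1 G1=G0=0 G2=G2&G1=0&1=0 -> 100
Step 7: G0=NOT G0=NOT 1=0 G1=G0=1 G2=G2&G1=0&0=0 -> 010

010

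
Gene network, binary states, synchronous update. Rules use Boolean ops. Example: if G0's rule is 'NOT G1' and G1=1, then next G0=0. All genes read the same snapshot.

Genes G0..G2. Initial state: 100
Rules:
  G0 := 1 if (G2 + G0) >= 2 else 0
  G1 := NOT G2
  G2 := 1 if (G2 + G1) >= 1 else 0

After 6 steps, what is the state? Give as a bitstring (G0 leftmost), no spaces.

Step 1: G0=(0+1>=2)=0 G1=NOT G2=NOT 0=1 G2=(0+0>=1)=0 -> 010
Step 2: G0=(0+0>=2)=0 G1=NOT G2=NOT 0=1 G2=(0+1>=1)=1 -> 011
Step 3: G0=(1+0>=2)=0 G1=NOT G2=NOT 1=0 G2=(1+1>=1)=1 -> 001
Step 4: G0=(1+0>=2)=0 G1=NOT G2=NOT 1=0 G2=(1+0>=1)=1 -> 001
Step 5: G0=(1+0>=2)=0 G1=NOT G2=NOT 1=0 G2=(1+0>=1)=1 -> 001
Step 6: G0=(1+0>=2)=0 G1=NOT G2=NOT 1=0 G2=(1+0>=1)=1 -> 001

001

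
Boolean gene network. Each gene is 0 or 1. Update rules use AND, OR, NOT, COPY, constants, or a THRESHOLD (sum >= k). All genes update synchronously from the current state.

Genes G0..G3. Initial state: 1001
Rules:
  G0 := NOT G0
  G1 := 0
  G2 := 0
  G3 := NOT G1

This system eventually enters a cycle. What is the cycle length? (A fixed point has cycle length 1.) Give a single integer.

Step 0: 1001
Step 1: G0=NOT G0=NOT 1=0 G1=0(const) G2=0(const) G3=NOT G1=NOT 0=1 -> 0001
Step 2: G0=NOT G0=NOT 0=1 G1=0(const) G2=0(const) G3=NOT G1=NOT 0=1 -> 1001
State from step 2 equals state from step 0 -> cycle length 2

Answer: 2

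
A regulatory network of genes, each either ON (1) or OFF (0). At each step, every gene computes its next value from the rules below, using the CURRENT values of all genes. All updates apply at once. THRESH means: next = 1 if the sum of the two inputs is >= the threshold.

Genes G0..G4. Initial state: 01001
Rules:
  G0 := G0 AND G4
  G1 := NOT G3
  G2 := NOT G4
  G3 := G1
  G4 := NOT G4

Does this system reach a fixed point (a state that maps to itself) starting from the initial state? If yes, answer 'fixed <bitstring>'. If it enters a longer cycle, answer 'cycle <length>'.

Answer: cycle 4

Derivation:
Step 0: 01001
Step 1: G0=G0&G4=0&1=0 G1=NOT G3=NOT 0=1 G2=NOT G4=NOT 1=0 G3=G1=1 G4=NOT G4=NOT 1=0 -> 01010
Step 2: G0=G0&G4=0&0=0 G1=NOT G3=NOT 1=0 G2=NOT G4=NOT 0=1 G3=G1=1 G4=NOT G4=NOT 0=1 -> 00111
Step 3: G0=G0&G4=0&1=0 G1=NOT G3=NOT 1=0 G2=NOT G4=NOT 1=0 G3=G1=0 G4=NOT G4=NOT 1=0 -> 00000
Step 4: G0=G0&G4=0&0=0 G1=NOT G3=NOT 0=1 G2=NOT G4=NOT 0=1 G3=G1=0 G4=NOT G4=NOT 0=1 -> 01101
Step 5: G0=G0&G4=0&1=0 G1=NOT G3=NOT 0=1 G2=NOT G4=NOT 1=0 G3=G1=1 G4=NOT G4=NOT 1=0 -> 01010
Cycle of length 4 starting at step 1 -> no fixed point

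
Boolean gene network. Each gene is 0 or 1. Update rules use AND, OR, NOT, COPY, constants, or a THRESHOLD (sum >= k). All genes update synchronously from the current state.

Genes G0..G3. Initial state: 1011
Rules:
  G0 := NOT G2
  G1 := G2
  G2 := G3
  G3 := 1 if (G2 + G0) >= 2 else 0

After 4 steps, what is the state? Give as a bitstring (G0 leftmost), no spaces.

Step 1: G0=NOT G2=NOT 1=0 G1=G2=1 G2=G3=1 G3=(1+1>=2)=1 -> 0111
Step 2: G0=NOT G2=NOT 1=0 G1=G2=1 G2=G3=1 G3=(1+0>=2)=0 -> 0110
Step 3: G0=NOT G2=NOT 1=0 G1=G2=1 G2=G3=0 G3=(1+0>=2)=0 -> 0100
Step 4: G0=NOT G2=NOT 0=1 G1=G2=0 G2=G3=0 G3=(0+0>=2)=0 -> 1000

1000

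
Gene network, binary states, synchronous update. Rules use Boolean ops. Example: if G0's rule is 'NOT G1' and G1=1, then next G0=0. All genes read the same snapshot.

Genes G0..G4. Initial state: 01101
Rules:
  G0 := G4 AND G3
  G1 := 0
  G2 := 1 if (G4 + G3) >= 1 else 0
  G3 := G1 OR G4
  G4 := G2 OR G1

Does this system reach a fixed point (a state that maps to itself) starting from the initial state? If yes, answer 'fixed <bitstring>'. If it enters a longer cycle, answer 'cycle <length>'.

Step 0: 01101
Step 1: G0=G4&G3=1&0=0 G1=0(const) G2=(1+0>=1)=1 G3=G1|G4=1|1=1 G4=G2|G1=1|1=1 -> 00111
Step 2: G0=G4&G3=1&1=1 G1=0(const) G2=(1+1>=1)=1 G3=G1|G4=0|1=1 G4=G2|G1=1|0=1 -> 10111
Step 3: G0=G4&G3=1&1=1 G1=0(const) G2=(1+1>=1)=1 G3=G1|G4=0|1=1 G4=G2|G1=1|0=1 -> 10111
Fixed point reached at step 2: 10111

Answer: fixed 10111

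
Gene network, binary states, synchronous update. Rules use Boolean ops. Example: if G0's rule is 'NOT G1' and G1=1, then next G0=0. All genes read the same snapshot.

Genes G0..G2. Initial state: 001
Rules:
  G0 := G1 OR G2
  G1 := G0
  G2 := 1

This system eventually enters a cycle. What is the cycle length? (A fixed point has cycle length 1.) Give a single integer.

Step 0: 001
Step 1: G0=G1|G2=0|1=1 G1=G0=0 G2=1(const) -> 101
Step 2: G0=G1|G2=0|1=1 G1=G0=1 G2=1(const) -> 111
Step 3: G0=G1|G2=1|1=1 G1=G0=1 G2=1(const) -> 111
State from step 3 equals state from step 2 -> cycle length 1

Answer: 1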